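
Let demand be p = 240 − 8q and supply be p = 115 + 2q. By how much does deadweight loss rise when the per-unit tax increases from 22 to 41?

59.85

Competitive equilibrium: 240 − 8q = 115 + 2q → q* = 12.5, p* = 140.
For a per-unit tax t: Δq = t/10, so DWL = ½·t·(t/10) = t²/20.
At t = 22: DWL = 24.2. At t = 41: DWL = 84.05.
Increase = 84.05 − 24.2 = 59.85.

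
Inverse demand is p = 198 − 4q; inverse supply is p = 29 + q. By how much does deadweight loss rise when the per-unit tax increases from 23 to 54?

Competitive equilibrium: 198 − 4q = 29 + q → q* = 33.8, p* = 62.8.
For a per-unit tax t: Δq = t/5, so DWL = ½·t·(t/5) = t²/10.
At t = 23: DWL = 52.9. At t = 54: DWL = 291.6.
Increase = 291.6 − 52.9 = 238.70.

238.70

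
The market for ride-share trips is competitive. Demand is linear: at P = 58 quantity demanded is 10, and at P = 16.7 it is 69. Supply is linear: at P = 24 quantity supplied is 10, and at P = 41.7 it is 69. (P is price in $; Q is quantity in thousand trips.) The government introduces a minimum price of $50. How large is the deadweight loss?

$254.73 thousand

Demand slope = (16.7 − 58)/(69 − 10) = −0.7, so P = 65 − 0.7Q.
Supply slope = (41.7 − 24)/(69 − 10) = 0.3, so P = 21 + 0.3Q.
Competitive equilibrium: 65 − 0.7Q = 21 + 0.3Q → Q* = 44, P* = 34.2.
At the floor P = 50, quantity demanded = (65 − 50)/0.7 = 21.4286.
Sellers' marginal cost at Q' = 21.4286: 21 + 0.3·21.4286 = 27.4286.
ΔQ = 44 − 21.4286 = 22.5714; wedge = 50 − 27.4286 = 22.5714.
Welfare loss = ½ × 22.5714 × 22.5714 = $254.73 thousand.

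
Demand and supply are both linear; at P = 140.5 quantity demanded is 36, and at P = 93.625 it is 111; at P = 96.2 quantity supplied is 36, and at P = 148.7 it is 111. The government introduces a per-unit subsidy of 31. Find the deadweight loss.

Demand slope = (93.625 − 140.5)/(111 − 36) = −0.625, so P = 163 − 0.625Q.
Supply slope = (148.7 − 96.2)/(111 − 36) = 0.7, so P = 71 + 0.7Q.
Competitive equilibrium: 163 − 0.625Q = 71 + 0.7Q → Q* = 69.434, P* = 119.6038.
The subsidy lowers effective supply by 31: P = 40 + 0.7Q.
New quantity: 163 − 0.625Q = 40 + 0.7Q → Q' = 92.8302.
Overproduction ΔQ = 92.8302 − 69.434 = 23.3962; wedge = subsidy = 31.
DWL = ½ × 23.3962 × 31 = 362.64.

362.64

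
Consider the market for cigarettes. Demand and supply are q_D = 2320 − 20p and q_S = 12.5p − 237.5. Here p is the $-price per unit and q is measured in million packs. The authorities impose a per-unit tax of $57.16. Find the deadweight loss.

$12566.41 million

In inverse form: demand p = 116 − 0.05q, supply p = 19 + 0.08q.
Competitive equilibrium: 116 − 0.05q = 19 + 0.08q → q* = 746.1538, p* = 78.6923.
With the tax, the buyer price exceeds the seller price by 57.16: (116 − 0.05q) − (19 + 0.08q) = 57.16 → q' = 306.4615.
Δq = 746.1538 − 306.4615 = 439.6923; the wedge equals the tax, 57.16.
Welfare loss = ½ × 439.6923 × 57.16 = $12566.41 million.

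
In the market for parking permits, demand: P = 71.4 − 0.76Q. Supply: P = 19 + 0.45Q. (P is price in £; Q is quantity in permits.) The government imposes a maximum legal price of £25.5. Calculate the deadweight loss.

£503.95

Competitive equilibrium: 71.4 − 0.76Q = 19 + 0.45Q → Q* = 43.3058, P* = 38.4876.
At the ceiling P = 25.5, quantity supplied = (25.5 − 19)/0.45 = 14.4444.
Willingness to pay at Q' = 14.4444: 71.4 − 0.76·14.4444 = 60.4223.
ΔQ = 43.3058 − 14.4444 = 28.8614; wedge = 60.4223 − 25.5 = 34.9223.
Deadweight loss = ½ × 28.8614 × 34.9223 = £503.95.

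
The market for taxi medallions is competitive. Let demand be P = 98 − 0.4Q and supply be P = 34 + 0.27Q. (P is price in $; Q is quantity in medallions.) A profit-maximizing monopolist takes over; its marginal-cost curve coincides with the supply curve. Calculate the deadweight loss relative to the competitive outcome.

Competitive equilibrium: 98 − 0.4Q = 34 + 0.27Q → Q* = 95.5224, P* = 59.791.
Marginal revenue: MR = 98 − 0.8Q. Set MR = MC: 98 − 0.8Q = 34 + 0.27Q → Q_m = 59.8131.
Price P_m = 98 − 0.4·59.8131 = 74.0748; MC(Q_m) = 34 + 0.27·59.8131 = 50.1495.
Competitive Q* = 95.5224, so ΔQ = 35.7093; wedge = 74.0748 − 50.1495 = 23.9253.
The triangle = ½ × 35.7093 × 23.9253 = $427.18.

$427.18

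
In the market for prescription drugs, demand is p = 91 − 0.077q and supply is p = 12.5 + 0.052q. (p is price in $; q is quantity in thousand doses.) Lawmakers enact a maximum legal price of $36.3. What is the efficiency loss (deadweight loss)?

$1467.45 thousand

Competitive equilibrium: 91 − 0.077q = 12.5 + 0.052q → q* = 608.5271, p* = 44.1434.
At the ceiling p = 36.3, quantity supplied = (36.3 − 12.5)/0.052 = 457.6923.
Willingness to pay at q' = 457.6923: 91 − 0.077·457.6923 = 55.7577.
Δq = 608.5271 − 457.6923 = 150.8348; wedge = 55.7577 − 36.3 = 19.4577.
Deadweight loss = ½ × 150.8348 × 19.4577 = $1467.45 thousand.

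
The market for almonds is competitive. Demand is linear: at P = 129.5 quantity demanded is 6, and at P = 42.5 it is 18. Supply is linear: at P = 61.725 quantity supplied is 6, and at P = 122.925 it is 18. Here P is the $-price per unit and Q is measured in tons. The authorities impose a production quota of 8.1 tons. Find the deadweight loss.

Demand slope = (42.5 − 129.5)/(18 − 6) = −7.25, so P = 173 − 7.25Q.
Supply slope = (122.925 − 61.725)/(18 − 6) = 5.1, so P = 31.125 + 5.1Q.
Competitive equilibrium: 173 − 7.25Q = 31.125 + 5.1Q → Q* = 11.4879, P* = 89.7131.
At Q = 8.1: demand price = 173 − 7.25·8.1 = 114.275; supply price = 31.125 + 5.1·8.1 = 72.435.
ΔQ = 11.4879 − 8.1 = 3.3879; wedge = 114.275 − 72.435 = 41.84.
Deadweight loss = ½ × 3.3879 × 41.84 = $70.87.

$70.87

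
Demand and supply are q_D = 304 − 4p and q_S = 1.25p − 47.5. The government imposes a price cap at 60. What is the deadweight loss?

39.65

In inverse form: demand p = 76 − 0.25q, supply p = 38 + 0.8q.
Competitive equilibrium: 76 − 0.25q = 38 + 0.8q → q* = 36.1905, p* = 66.9524.
At the ceiling p = 60, quantity supplied = (60 − 38)/0.8 = 27.5.
Willingness to pay at q' = 27.5: 76 − 0.25·27.5 = 69.125.
Δq = 36.1905 − 27.5 = 8.6905; wedge = 69.125 − 60 = 9.125.
Deadweight loss = ½ × 8.6905 × 9.125 = 39.65.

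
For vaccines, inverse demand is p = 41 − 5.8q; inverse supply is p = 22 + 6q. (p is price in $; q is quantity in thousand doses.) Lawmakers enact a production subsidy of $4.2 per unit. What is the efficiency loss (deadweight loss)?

Competitive equilibrium: 41 − 5.8q = 22 + 6q → q* = 1.6102, p* = 31.661.
The subsidy lowers effective supply by 4.2: p = 17.8 + 6q.
New quantity: 41 − 5.8q = 17.8 + 6q → q' = 1.9661.
Overproduction Δq = 1.9661 − 1.6102 = 0.3559; wedge = subsidy = 4.2.
DWL = ½ × 0.3559 × 4.2 = $0.75 thousand.

$0.75 thousand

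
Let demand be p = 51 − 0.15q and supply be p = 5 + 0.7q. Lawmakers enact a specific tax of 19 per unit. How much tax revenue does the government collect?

Competitive equilibrium: 51 − 0.15q = 5 + 0.7q → q* = 54.1176, p* = 42.8824.
With the tax, the buyer price exceeds the seller price by 19: (51 − 0.15q) − (5 + 0.7q) = 19 → q' = 31.7647.
Tax revenue = 19 × 31.7647 = 603.53.

603.53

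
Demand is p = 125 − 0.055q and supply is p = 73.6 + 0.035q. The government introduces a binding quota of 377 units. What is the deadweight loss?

Competitive equilibrium: 125 − 0.055q = 73.6 + 0.035q → q* = 571.1111, p* = 93.5889.
At q = 377: demand price = 125 − 0.055·377 = 104.265; supply price = 73.6 + 0.035·377 = 86.795.
Δq = 571.1111 − 377 = 194.1111; wedge = 104.265 − 86.795 = 17.47.
The triangle = ½ × 194.1111 × 17.47 = 1695.56.

1695.56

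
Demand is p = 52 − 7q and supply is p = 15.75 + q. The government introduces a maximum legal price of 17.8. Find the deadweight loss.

24.63

Competitive equilibrium: 52 − 7q = 15.75 + q → q* = 4.5313, p* = 20.2813.
At the ceiling p = 17.8, quantity supplied = (17.8 − 15.75)/1 = 2.05.
Willingness to pay at q' = 2.05: 52 − 7·2.05 = 37.65.
Δq = 4.5313 − 2.05 = 2.4813; wedge = 37.65 − 17.8 = 19.85.
DWL = ½ × 2.4813 × 19.85 = 24.63.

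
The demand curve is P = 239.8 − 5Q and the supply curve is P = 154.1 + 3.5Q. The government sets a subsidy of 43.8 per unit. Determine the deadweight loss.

112.85

Competitive equilibrium: 239.8 − 5Q = 154.1 + 3.5Q → Q* = 10.0824, P* = 189.3882.
The subsidy lowers effective supply by 43.8: P = 110.3 + 3.5Q.
New quantity: 239.8 − 5Q = 110.3 + 3.5Q → Q' = 15.2353.
Overproduction ΔQ = 15.2353 − 10.0824 = 5.1529; wedge = subsidy = 43.8.
The triangle = ½ × 5.1529 × 43.8 = 112.85.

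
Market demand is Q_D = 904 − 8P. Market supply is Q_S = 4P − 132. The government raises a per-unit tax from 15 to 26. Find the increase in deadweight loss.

601.33

In inverse form: demand P = 113 − 0.125Q, supply P = 33 + 0.25Q.
Competitive equilibrium: 113 − 0.125Q = 33 + 0.25Q → Q* = 213.3333, P* = 86.3333.
For a per-unit tax t: ΔQ = t/0.375, so DWL = ½·t·(t/0.375) = t²/0.75.
At t = 15: DWL = 300. At t = 26: DWL = 901.333.
Increase = 901.333 − 300 = 601.33.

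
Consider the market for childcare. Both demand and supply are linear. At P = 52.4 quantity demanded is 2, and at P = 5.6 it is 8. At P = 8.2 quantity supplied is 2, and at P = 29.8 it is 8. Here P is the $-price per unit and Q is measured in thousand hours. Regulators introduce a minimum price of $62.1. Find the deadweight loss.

$149.47 thousand

Demand slope = (5.6 − 52.4)/(8 − 2) = −7.8, so P = 68 − 7.8Q.
Supply slope = (29.8 − 8.2)/(8 − 2) = 3.6, so P = 1 + 3.6Q.
Competitive equilibrium: 68 − 7.8Q = 1 + 3.6Q → Q* = 5.8772, P* = 22.1579.
At the floor P = 62.1, quantity demanded = (68 − 62.1)/7.8 = 0.7564.
Sellers' marginal cost at Q' = 0.7564: 1 + 3.6·0.7564 = 3.723.
ΔQ = 5.8772 − 0.7564 = 5.1208; wedge = 62.1 − 3.723 = 58.377.
Deadweight loss = ½ × 5.1208 × 58.377 = $149.47 thousand.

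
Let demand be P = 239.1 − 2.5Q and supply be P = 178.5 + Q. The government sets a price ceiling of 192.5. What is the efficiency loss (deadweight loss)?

Competitive equilibrium: 239.1 − 2.5Q = 178.5 + Q → Q* = 17.3143, P* = 195.8143.
At the ceiling P = 192.5, quantity supplied = (192.5 − 178.5)/1 = 14.
Willingness to pay at Q' = 14: 239.1 − 2.5·14 = 204.1.
ΔQ = 17.3143 − 14 = 3.3143; wedge = 204.1 − 192.5 = 11.6.
Deadweight loss = ½ × 3.3143 × 11.6 = 19.22.

19.22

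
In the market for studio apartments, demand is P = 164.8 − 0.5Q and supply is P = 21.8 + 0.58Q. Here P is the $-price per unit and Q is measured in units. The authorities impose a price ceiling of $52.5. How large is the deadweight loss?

Competitive equilibrium: 164.8 − 0.5Q = 21.8 + 0.58Q → Q* = 132.4074, P* = 98.5963.
At the ceiling P = 52.5, quantity supplied = (52.5 − 21.8)/0.58 = 52.931.
Willingness to pay at Q' = 52.931: 164.8 − 0.5·52.931 = 138.3345.
ΔQ = 132.4074 − 52.931 = 79.4764; wedge = 138.3345 − 52.5 = 85.8345.
DWL = ½ × 79.4764 × 85.8345 = $3410.91.

$3410.91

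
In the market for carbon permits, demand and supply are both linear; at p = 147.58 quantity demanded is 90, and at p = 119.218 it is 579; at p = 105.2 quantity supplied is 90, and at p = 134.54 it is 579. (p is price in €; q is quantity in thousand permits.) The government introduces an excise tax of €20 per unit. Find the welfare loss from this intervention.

€1694.92 thousand

Demand slope = (119.218 − 147.58)/(579 − 90) = −0.058, so p = 152.8 − 0.058q.
Supply slope = (134.54 − 105.2)/(579 − 90) = 0.06, so p = 99.8 + 0.06q.
Competitive equilibrium: 152.8 − 0.058q = 99.8 + 0.06q → q* = 449.1525, p* = 126.7492.
With the tax, the buyer price exceeds the seller price by 20: (152.8 − 0.058q) − (99.8 + 0.06q) = 20 → q' = 279.661.
Δq = 449.1525 − 279.661 = 169.4915; the wedge equals the tax, 20.
DWL = ½ × 169.4915 × 20 = €1694.92 thousand.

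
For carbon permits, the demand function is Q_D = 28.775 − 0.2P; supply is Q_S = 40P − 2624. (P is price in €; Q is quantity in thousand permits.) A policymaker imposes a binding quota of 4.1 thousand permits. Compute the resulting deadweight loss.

€330.96 thousand

In inverse form: demand P = 143.875 − 5Q, supply P = 65.6 + 0.025Q.
Competitive equilibrium: 143.875 − 5Q = 65.6 + 0.025Q → Q* = 15.5771, P* = 65.9894.
At Q = 4.1: demand price = 143.875 − 5·4.1 = 123.375; supply price = 65.6 + 0.025·4.1 = 65.7025.
ΔQ = 15.5771 − 4.1 = 11.4771; wedge = 123.375 − 65.7025 = 57.6725.
Deadweight loss = ½ × 11.4771 × 57.6725 = €330.96 thousand.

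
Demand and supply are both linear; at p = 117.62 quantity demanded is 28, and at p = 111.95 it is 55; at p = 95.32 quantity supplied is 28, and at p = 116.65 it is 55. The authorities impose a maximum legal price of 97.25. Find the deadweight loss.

Demand slope = (111.95 − 117.62)/(55 − 28) = −0.21, so p = 123.5 − 0.21q.
Supply slope = (116.65 − 95.32)/(55 − 28) = 0.79, so p = 73.2 + 0.79q.
Competitive equilibrium: 123.5 − 0.21q = 73.2 + 0.79q → q* = 50.3, p* = 112.937.
At the ceiling p = 97.25, quantity supplied = (97.25 − 73.2)/0.79 = 30.443.
Willingness to pay at q' = 30.443: 123.5 − 0.21·30.443 = 117.107.
Δq = 50.3 − 30.443 = 19.857; wedge = 117.107 − 97.25 = 19.857.
DWL = ½ × 19.857 × 19.857 = 197.15.

197.15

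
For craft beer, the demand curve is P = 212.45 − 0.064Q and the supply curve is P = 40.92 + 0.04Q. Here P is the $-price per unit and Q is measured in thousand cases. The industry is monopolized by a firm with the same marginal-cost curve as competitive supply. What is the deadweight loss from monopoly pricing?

$20528.55 thousand

Competitive equilibrium: 212.45 − 0.064Q = 40.92 + 0.04Q → Q* = 1649.32692, P* = 106.89308.
Marginal revenue: MR = 212.45 − 0.128Q. Set MR = MC: 212.45 − 0.128Q = 40.92 + 0.04Q → Q_m = 1021.0119.
Price P_m = 212.45 − 0.064·1021.0119 = 147.10524; MC(Q_m) = 40.92 + 0.04·1021.0119 = 81.76048.
Competitive Q* = 1649.32692, so ΔQ = 628.31502; wedge = 147.10524 − 81.76048 = 65.34476.
Deadweight loss = ½ × 628.31502 × 65.34476 = $20528.55 thousand.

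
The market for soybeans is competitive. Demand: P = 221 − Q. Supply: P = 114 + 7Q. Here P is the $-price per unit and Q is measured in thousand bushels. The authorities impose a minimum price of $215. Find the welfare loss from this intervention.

$217.56 thousand

Competitive equilibrium: 221 − Q = 114 + 7Q → Q* = 13.375, P* = 207.625.
At the floor P = 215, quantity demanded = (221 − 215)/1 = 6.
Sellers' marginal cost at Q' = 6: 114 + 7·6 = 156.
ΔQ = 13.375 − 6 = 7.375; wedge = 215 − 156 = 59.
The triangle = ½ × 7.375 × 59 = $217.56 thousand.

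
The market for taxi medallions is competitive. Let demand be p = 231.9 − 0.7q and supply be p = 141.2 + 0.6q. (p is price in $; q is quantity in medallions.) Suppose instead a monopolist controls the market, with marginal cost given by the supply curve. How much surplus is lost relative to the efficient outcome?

Competitive equilibrium: 231.9 − 0.7q = 141.2 + 0.6q → q* = 69.7692, p* = 183.0615.
Marginal revenue: MR = 231.9 − 1.4q. Set MR = MC: 231.9 − 1.4q = 141.2 + 0.6q → q_m = 45.35.
Price p_m = 231.9 − 0.7·45.35 = 200.155; MC(q_m) = 141.2 + 0.6·45.35 = 168.41.
Competitive q* = 69.7692, so Δq = 24.4192; wedge = 200.155 − 168.41 = 31.745.
Welfare loss = ½ × 24.4192 × 31.745 = $387.59.

$387.59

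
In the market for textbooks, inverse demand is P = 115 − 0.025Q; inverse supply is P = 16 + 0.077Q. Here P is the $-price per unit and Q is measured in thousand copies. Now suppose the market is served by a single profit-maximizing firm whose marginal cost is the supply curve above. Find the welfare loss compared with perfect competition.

Competitive equilibrium: 115 − 0.025Q = 16 + 0.077Q → Q* = 970.5882, P* = 90.7353.
Marginal revenue: MR = 115 − 0.05Q. Set MR = MC: 115 − 0.05Q = 16 + 0.077Q → Q_m = 779.5276.
Price P_m = 115 − 0.025·779.5276 = 95.5118; MC(Q_m) = 16 + 0.077·779.5276 = 76.0236.
Competitive Q* = 970.5882, so ΔQ = 191.0606; wedge = 95.5118 − 76.0236 = 19.4882.
Welfare loss = ½ × 191.0606 × 19.4882 = $1861.71 thousand.

$1861.71 thousand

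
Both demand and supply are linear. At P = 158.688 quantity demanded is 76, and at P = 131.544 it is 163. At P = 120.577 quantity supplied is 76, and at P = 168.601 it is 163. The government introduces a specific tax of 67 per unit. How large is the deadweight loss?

2597.80

Demand slope = (131.544 − 158.688)/(163 − 76) = −0.312, so P = 182.4 − 0.312Q.
Supply slope = (168.601 − 120.577)/(163 − 76) = 0.552, so P = 78.625 + 0.552Q.
Competitive equilibrium: 182.4 − 0.312Q = 78.625 + 0.552Q → Q* = 120.11, P* = 144.9257.
With the tax, the buyer price exceeds the seller price by 67: (182.4 − 0.312Q) − (78.625 + 0.552Q) = 67 → Q' = 42.5637.
ΔQ = 120.11 − 42.5637 = 77.5463; the wedge equals the tax, 67.
DWL = ½ × 77.5463 × 67 = 2597.80.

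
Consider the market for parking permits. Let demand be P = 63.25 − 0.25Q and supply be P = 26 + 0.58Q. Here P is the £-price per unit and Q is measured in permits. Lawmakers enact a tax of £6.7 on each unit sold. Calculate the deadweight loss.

£27.04

Competitive equilibrium: 63.25 − 0.25Q = 26 + 0.58Q → Q* = 44.8795, P* = 52.0301.
With the tax, the buyer price exceeds the seller price by 6.7: (63.25 − 0.25Q) − (26 + 0.58Q) = 6.7 → Q' = 36.8072.
ΔQ = 44.8795 − 36.8072 = 8.0723; the wedge equals the tax, 6.7.
Welfare loss = ½ × 8.0723 × 6.7 = £27.04.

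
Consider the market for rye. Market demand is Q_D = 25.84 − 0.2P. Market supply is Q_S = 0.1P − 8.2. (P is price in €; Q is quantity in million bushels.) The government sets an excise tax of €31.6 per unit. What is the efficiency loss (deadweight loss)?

€33.29 million

In inverse form: demand P = 129.2 − 5Q, supply P = 82 + 10Q.
Competitive equilibrium: 129.2 − 5Q = 82 + 10Q → Q* = 3.1467, P* = 113.4667.
With the tax, the buyer price exceeds the seller price by 31.6: (129.2 − 5Q) − (82 + 10Q) = 31.6 → Q' = 1.04.
ΔQ = 3.1467 − 1.04 = 2.1067; the wedge equals the tax, 31.6.
The triangle = ½ × 2.1067 × 31.6 = €33.29 million.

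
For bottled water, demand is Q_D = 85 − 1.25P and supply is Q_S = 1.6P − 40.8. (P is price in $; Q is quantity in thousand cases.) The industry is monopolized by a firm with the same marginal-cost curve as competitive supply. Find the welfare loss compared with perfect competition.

In inverse form: demand P = 68 − 0.8Q, supply P = 25.5 + 0.625Q.
Competitive equilibrium: 68 − 0.8Q = 25.5 + 0.625Q → Q* = 29.8246, P* = 44.1404.
Marginal revenue: MR = 68 − 1.6Q. Set MR = MC: 68 − 1.6Q = 25.5 + 0.625Q → Q_m = 19.1011.
Price P_m = 68 − 0.8·19.1011 = 52.7191; MC(Q_m) = 25.5 + 0.625·19.1011 = 37.4382.
Competitive Q* = 29.8246, so ΔQ = 10.7235; wedge = 52.7191 − 37.4382 = 15.2809.
Welfare loss = ½ × 10.7235 × 15.2809 = $81.93 thousand.

$81.93 thousand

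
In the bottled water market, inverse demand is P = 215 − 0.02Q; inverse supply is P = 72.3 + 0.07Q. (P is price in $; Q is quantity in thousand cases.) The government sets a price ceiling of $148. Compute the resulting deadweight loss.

Competitive equilibrium: 215 − 0.02Q = 72.3 + 0.07Q → Q* = 1585.55556, P* = 183.28889.
At the ceiling P = 148, quantity supplied = (148 − 72.3)/0.07 = 1081.42857.
Willingness to pay at Q' = 1081.42857: 215 − 0.02·1081.42857 = 193.37143.
ΔQ = 1585.55556 − 1081.42857 = 504.12699; wedge = 193.37143 − 148 = 45.37143.
Welfare loss = ½ × 504.12699 × 45.37143 = $11436.48 thousand.

$11436.48 thousand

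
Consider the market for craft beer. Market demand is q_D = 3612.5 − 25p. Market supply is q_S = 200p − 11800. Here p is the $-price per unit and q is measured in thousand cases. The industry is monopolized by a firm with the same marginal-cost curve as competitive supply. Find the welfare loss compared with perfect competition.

$17987.54 thousand

In inverse form: demand p = 144.5 − 0.04q, supply p = 59 + 0.005q.
Competitive equilibrium: 144.5 − 0.04q = 59 + 0.005q → q* = 1900, p* = 68.5.
Marginal revenue: MR = 144.5 − 0.08q. Set MR = MC: 144.5 − 0.08q = 59 + 0.005q → q_m = 1005.8824.
Price p_m = 144.5 − 0.04·1005.8824 = 104.2647; MC(q_m) = 59 + 0.005·1005.8824 = 64.0294.
Competitive q* = 1900, so Δq = 894.1176; wedge = 104.2647 − 64.0294 = 40.2353.
Welfare loss = ½ × 894.1176 × 40.2353 = $17987.54 thousand.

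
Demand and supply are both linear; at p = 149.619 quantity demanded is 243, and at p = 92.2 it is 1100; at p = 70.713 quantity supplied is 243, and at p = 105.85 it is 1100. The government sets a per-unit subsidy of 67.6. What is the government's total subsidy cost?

Demand slope = (92.2 − 149.619)/(1100 − 243) = −0.067, so p = 165.9 − 0.067q.
Supply slope = (105.85 − 70.713)/(1100 − 243) = 0.041, so p = 60.75 + 0.041q.
Competitive equilibrium: 165.9 − 0.067q = 60.75 + 0.041q → q* = 973.6111, p* = 100.6681.
The subsidy lowers effective supply by 67.6: p = 0.041q − 6.85.
New quantity: 165.9 − 0.067q = 0.041q − 6.85 → q' = 1599.537.
Total subsidy cost = 67.6 × 1599.537 = 108128.70.

108128.70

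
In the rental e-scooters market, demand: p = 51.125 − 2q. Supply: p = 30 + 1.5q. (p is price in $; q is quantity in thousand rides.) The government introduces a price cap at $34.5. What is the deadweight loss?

Competitive equilibrium: 51.125 − 2q = 30 + 1.5q → q* = 6.0357, p* = 39.0536.
At the ceiling p = 34.5, quantity supplied = (34.5 − 30)/1.5 = 3.
Willingness to pay at q' = 3: 51.125 − 2·3 = 45.125.
Δq = 6.0357 − 3 = 3.0357; wedge = 45.125 − 34.5 = 10.625.
Welfare loss = ½ × 3.0357 × 10.625 = $16.13 thousand.

$16.13 thousand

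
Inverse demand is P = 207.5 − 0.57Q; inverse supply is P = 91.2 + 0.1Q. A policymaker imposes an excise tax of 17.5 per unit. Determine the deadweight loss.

228.54

Competitive equilibrium: 207.5 − 0.57Q = 91.2 + 0.1Q → Q* = 173.5821, P* = 108.5582.
With the tax, the buyer price exceeds the seller price by 17.5: (207.5 − 0.57Q) − (91.2 + 0.1Q) = 17.5 → Q' = 147.4627.
ΔQ = 173.5821 − 147.4627 = 26.1194; the wedge equals the tax, 17.5.
DWL = ½ × 26.1194 × 17.5 = 228.54.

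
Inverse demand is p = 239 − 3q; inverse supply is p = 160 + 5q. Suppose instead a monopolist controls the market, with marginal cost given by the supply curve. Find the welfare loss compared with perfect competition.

29.01

Competitive equilibrium: 239 − 3q = 160 + 5q → q* = 9.875, p* = 209.375.
Marginal revenue: MR = 239 − 6q. Set MR = MC: 239 − 6q = 160 + 5q → q_m = 7.1818.
Price p_m = 239 − 3·7.1818 = 217.4546; MC(q_m) = 160 + 5·7.1818 = 195.909.
Competitive q* = 9.875, so Δq = 2.6932; wedge = 217.4546 − 195.909 = 21.5456.
DWL = ½ × 2.6932 × 21.5456 = 29.01.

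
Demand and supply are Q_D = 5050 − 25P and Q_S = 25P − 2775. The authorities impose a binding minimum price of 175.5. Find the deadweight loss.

In inverse form: demand P = 202 − 0.04Q, supply P = 111 + 0.04Q.
Competitive equilibrium: 202 − 0.04Q = 111 + 0.04Q → Q* = 1137.5, P* = 156.5.
At the floor P = 175.5, quantity demanded = (202 − 175.5)/0.04 = 662.5.
Sellers' marginal cost at Q' = 662.5: 111 + 0.04·662.5 = 137.5.
ΔQ = 1137.5 − 662.5 = 475; wedge = 175.5 − 137.5 = 38.
DWL = ½ × 475 × 38 = 9025.

9025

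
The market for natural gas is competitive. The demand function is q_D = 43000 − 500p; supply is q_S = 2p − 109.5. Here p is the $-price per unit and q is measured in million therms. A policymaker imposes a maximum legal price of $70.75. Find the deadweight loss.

In inverse form: demand p = 86 − 0.002q, supply p = 54.75 + 0.5q.
Competitive equilibrium: 86 − 0.002q = 54.75 + 0.5q → q* = 62.251, p* = 85.8755.
At the ceiling p = 70.75, quantity supplied = (70.75 − 54.75)/0.5 = 32.
Willingness to pay at q' = 32: 86 − 0.002·32 = 85.936.
Δq = 62.251 − 32 = 30.251; wedge = 85.936 − 70.75 = 15.186.
DWL = ½ × 30.251 × 15.186 = $229.70 million.

$229.70 million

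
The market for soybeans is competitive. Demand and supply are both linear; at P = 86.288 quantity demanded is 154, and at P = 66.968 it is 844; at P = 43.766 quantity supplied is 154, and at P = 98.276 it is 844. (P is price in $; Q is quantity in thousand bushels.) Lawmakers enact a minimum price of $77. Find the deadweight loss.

Demand slope = (66.968 − 86.288)/(844 − 154) = −0.028, so P = 90.6 − 0.028Q.
Supply slope = (98.276 − 43.766)/(844 − 154) = 0.079, so P = 31.6 + 0.079Q.
Competitive equilibrium: 90.6 − 0.028Q = 31.6 + 0.079Q → Q* = 551.40187, P* = 75.16075.
At the floor P = 77, quantity demanded = (90.6 − 77)/0.028 = 485.71429.
Sellers' marginal cost at Q' = 485.71429: 31.6 + 0.079·485.71429 = 69.97143.
ΔQ = 551.40187 − 485.71429 = 65.68758; wedge = 77 − 69.97143 = 7.02857.
DWL = ½ × 65.68758 × 7.02857 = $230.84 thousand.

$230.84 thousand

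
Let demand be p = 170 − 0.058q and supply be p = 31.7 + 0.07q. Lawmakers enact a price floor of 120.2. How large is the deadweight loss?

3149.86

Competitive equilibrium: 170 − 0.058q = 31.7 + 0.07q → q* = 1080.46875, p* = 107.33281.
At the floor p = 120.2, quantity demanded = (170 − 120.2)/0.058 = 858.62069.
Sellers' marginal cost at q' = 858.62069: 31.7 + 0.07·858.62069 = 91.80345.
Δq = 1080.46875 − 858.62069 = 221.84806; wedge = 120.2 − 91.80345 = 28.39655.
Deadweight loss = ½ × 221.84806 × 28.39655 = 3149.86.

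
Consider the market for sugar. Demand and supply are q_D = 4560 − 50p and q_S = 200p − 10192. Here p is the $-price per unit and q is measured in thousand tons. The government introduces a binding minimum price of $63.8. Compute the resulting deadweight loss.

$717.602 thousand

In inverse form: demand p = 91.2 − 0.02q, supply p = 50.96 + 0.005q.
Competitive equilibrium: 91.2 − 0.02q = 50.96 + 0.005q → q* = 1609.6, p* = 59.008.
At the floor p = 63.8, quantity demanded = (91.2 − 63.8)/0.02 = 1370.
Sellers' marginal cost at q' = 1370: 50.96 + 0.005·1370 = 57.81.
Δq = 1609.6 − 1370 = 239.6; wedge = 63.8 − 57.81 = 5.99.
Deadweight loss = ½ × 239.6 × 5.99 = $717.602 thousand.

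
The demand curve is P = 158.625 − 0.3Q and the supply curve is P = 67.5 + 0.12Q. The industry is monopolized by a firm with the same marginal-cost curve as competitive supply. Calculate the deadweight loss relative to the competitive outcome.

1716.22

Competitive equilibrium: 158.625 − 0.3Q = 67.5 + 0.12Q → Q* = 216.9643, P* = 93.5357.
Marginal revenue: MR = 158.625 − 0.6Q. Set MR = MC: 158.625 − 0.6Q = 67.5 + 0.12Q → Q_m = 126.5625.
Price P_m = 158.625 − 0.3·126.5625 = 120.6563; MC(Q_m) = 67.5 + 0.12·126.5625 = 82.6875.
Competitive Q* = 216.9643, so ΔQ = 90.4018; wedge = 120.6563 − 82.6875 = 37.9688.
Welfare loss = ½ × 90.4018 × 37.9688 = 1716.22.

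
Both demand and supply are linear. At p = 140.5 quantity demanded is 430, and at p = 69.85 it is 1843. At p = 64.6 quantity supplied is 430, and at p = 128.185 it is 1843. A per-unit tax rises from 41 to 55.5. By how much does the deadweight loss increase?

Demand slope = (69.85 − 140.5)/(1843 − 430) = −0.05, so p = 162 − 0.05q.
Supply slope = (128.185 − 64.6)/(1843 − 430) = 0.045, so p = 45.25 + 0.045q.
Competitive equilibrium: 162 − 0.05q = 45.25 + 0.045q → q* = 1228.9474, p* = 100.5526.
For a per-unit tax t: Δq = t/0.095, so DWL = ½·t·(t/0.095) = t²/0.19.
At t = 41: DWL = 8847.368. At t = 55.5: DWL = 16211.842.
Increase = 16211.842 − 8847.368 = 7364.47.

7364.47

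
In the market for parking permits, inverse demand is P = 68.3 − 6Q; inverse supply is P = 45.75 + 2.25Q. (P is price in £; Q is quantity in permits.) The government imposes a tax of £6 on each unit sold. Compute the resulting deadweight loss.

£2.18

Competitive equilibrium: 68.3 − 6Q = 45.75 + 2.25Q → Q* = 2.7333, P* = 51.9.
With the tax, the buyer price exceeds the seller price by 6: (68.3 − 6Q) − (45.75 + 2.25Q) = 6 → Q' = 2.0061.
ΔQ = 2.7333 − 2.0061 = 0.7272; the wedge equals the tax, 6.
Welfare loss = ½ × 0.7272 × 6 = £2.18.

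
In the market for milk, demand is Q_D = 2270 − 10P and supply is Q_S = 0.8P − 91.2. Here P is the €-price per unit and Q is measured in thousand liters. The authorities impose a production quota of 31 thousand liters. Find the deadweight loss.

€1874.93 thousand

In inverse form: demand P = 227 − 0.1Q, supply P = 114 + 1.25Q.
Competitive equilibrium: 227 − 0.1Q = 114 + 1.25Q → Q* = 83.7037, P* = 218.6296.
At Q = 31: demand price = 227 − 0.1·31 = 223.9; supply price = 114 + 1.25·31 = 152.75.
ΔQ = 83.7037 − 31 = 52.7037; wedge = 223.9 − 152.75 = 71.15.
DWL = ½ × 52.7037 × 71.15 = €1874.93 thousand.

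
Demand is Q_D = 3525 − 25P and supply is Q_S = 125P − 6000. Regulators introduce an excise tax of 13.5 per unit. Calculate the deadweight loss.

In inverse form: demand P = 141 − 0.04Q, supply P = 48 + 0.008Q.
Competitive equilibrium: 141 − 0.04Q = 48 + 0.008Q → Q* = 1937.5, P* = 63.5.
With the tax, the buyer price exceeds the seller price by 13.5: (141 − 0.04Q) − (48 + 0.008Q) = 13.5 → Q' = 1656.25.
ΔQ = 1937.5 − 1656.25 = 281.25; the wedge equals the tax, 13.5.
DWL = ½ × 281.25 × 13.5 = 1898.44.

1898.44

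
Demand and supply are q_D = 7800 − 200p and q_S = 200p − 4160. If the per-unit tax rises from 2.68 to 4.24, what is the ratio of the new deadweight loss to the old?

In inverse form: demand p = 39 − 0.005q, supply p = 20.8 + 0.005q.
Competitive equilibrium: 39 − 0.005q = 20.8 + 0.005q → q* = 1820, p* = 29.9.
For a per-unit tax t: Δq = t/0.01, so DWL = ½·t·(t/0.01) = t²/0.02.
At t = 2.68: DWL = 359.12. At t = 4.24: DWL = 898.88.
Ratio = (4.24/2.68)² = 2.503.

2.503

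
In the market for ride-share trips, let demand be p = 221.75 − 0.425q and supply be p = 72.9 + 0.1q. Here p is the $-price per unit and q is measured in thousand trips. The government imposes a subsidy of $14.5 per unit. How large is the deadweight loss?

Competitive equilibrium: 221.75 − 0.425q = 72.9 + 0.1q → q* = 283.5238, p* = 101.2524.
The subsidy lowers effective supply by 14.5: p = 58.4 + 0.1q.
New quantity: 221.75 − 0.425q = 58.4 + 0.1q → q' = 311.1429.
Overproduction Δq = 311.1429 − 283.5238 = 27.6191; wedge = subsidy = 14.5.
DWL = ½ × 27.6191 × 14.5 = $200.24 thousand.

$200.24 thousand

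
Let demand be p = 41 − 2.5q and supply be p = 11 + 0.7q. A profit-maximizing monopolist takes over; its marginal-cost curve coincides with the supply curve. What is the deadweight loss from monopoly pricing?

27.05

Competitive equilibrium: 41 − 2.5q = 11 + 0.7q → q* = 9.375, p* = 17.5625.
Marginal revenue: MR = 41 − 5q. Set MR = MC: 41 − 5q = 11 + 0.7q → q_m = 5.2632.
Price p_m = 41 − 2.5·5.2632 = 27.842; MC(q_m) = 11 + 0.7·5.2632 = 14.6842.
Competitive q* = 9.375, so Δq = 4.1118; wedge = 27.842 − 14.6842 = 13.1578.
DWL = ½ × 4.1118 × 13.1578 = 27.05.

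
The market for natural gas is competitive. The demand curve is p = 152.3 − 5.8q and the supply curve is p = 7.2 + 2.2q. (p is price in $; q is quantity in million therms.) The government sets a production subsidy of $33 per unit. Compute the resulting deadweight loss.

$68.06 million

Competitive equilibrium: 152.3 − 5.8q = 7.2 + 2.2q → q* = 18.1375, p* = 47.1025.
The subsidy lowers effective supply by 33: p = 2.2q − 25.8.
New quantity: 152.3 − 5.8q = 2.2q − 25.8 → q' = 22.2625.
Overproduction Δq = 22.2625 − 18.1375 = 4.125; wedge = subsidy = 33.
Welfare loss = ½ × 4.125 × 33 = $68.06 million.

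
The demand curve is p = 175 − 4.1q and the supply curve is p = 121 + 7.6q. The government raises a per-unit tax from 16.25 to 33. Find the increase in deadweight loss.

Competitive equilibrium: 175 − 4.1q = 121 + 7.6q → q* = 4.6154, p* = 156.0769.
For a per-unit tax t: Δq = t/11.7, so DWL = ½·t·(t/11.7) = t²/23.4.
At t = 16.25: DWL = 11.285. At t = 33: DWL = 46.538.
Increase = 46.538 − 11.285 = 35.25.

35.25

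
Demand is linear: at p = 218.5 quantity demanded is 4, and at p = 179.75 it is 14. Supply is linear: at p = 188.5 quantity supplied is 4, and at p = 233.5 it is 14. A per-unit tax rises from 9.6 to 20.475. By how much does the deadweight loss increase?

19.53

Demand slope = (179.75 − 218.5)/(14 − 4) = −3.875, so p = 234 − 3.875q.
Supply slope = (233.5 − 188.5)/(14 − 4) = 4.5, so p = 170.5 + 4.5q.
Competitive equilibrium: 234 − 3.875q = 170.5 + 4.5q → q* = 7.5821, p* = 204.6194.
For a per-unit tax t: Δq = t/8.375, so DWL = ½·t·(t/8.375) = t²/16.75.
At t = 9.6: DWL = 5.502. At t = 20.475: DWL = 25.028.
Increase = 25.028 − 5.502 = 19.53.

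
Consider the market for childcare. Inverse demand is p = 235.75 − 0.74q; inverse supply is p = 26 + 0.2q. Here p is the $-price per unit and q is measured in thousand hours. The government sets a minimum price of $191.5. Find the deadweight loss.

Competitive equilibrium: 235.75 − 0.74q = 26 + 0.2q → q* = 223.1383, p* = 70.6277.
At the floor p = 191.5, quantity demanded = (235.75 − 191.5)/0.74 = 59.7973.
Sellers' marginal cost at q' = 59.7973: 26 + 0.2·59.7973 = 37.9595.
Δq = 223.1383 − 59.7973 = 163.341; wedge = 191.5 − 37.9595 = 153.5405.
Deadweight loss = ½ × 163.341 × 153.5405 = $12539.73 thousand.

$12539.73 thousand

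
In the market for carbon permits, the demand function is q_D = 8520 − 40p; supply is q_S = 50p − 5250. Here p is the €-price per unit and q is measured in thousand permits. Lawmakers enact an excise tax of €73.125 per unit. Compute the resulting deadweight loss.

In inverse form: demand p = 213 − 0.025q, supply p = 105 + 0.02q.
Competitive equilibrium: 213 − 0.025q = 105 + 0.02q → q* = 2400, p* = 153.
With the tax, the buyer price exceeds the seller price by 73.125: (213 − 0.025q) − (105 + 0.02q) = 73.125 → q' = 775.
Δq = 2400 − 775 = 1625; the wedge equals the tax, 73.125.
Deadweight loss = ½ × 1625 × 73.125 = €59414.06 thousand.

€59414.06 thousand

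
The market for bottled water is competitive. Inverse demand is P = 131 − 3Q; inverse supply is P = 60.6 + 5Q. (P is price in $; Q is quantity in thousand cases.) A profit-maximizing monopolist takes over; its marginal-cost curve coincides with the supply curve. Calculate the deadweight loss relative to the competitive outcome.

Competitive equilibrium: 131 − 3Q = 60.6 + 5Q → Q* = 8.8, P* = 104.6.
Marginal revenue: MR = 131 − 6Q. Set MR = MC: 131 − 6Q = 60.6 + 5Q → Q_m = 6.4.
Price P_m = 131 − 3·6.4 = 111.8; MC(Q_m) = 60.6 + 5·6.4 = 92.6.
Competitive Q* = 8.8, so ΔQ = 2.4; wedge = 111.8 − 92.6 = 19.2.
DWL = ½ × 2.4 × 19.2 = $23.04 thousand.

$23.04 thousand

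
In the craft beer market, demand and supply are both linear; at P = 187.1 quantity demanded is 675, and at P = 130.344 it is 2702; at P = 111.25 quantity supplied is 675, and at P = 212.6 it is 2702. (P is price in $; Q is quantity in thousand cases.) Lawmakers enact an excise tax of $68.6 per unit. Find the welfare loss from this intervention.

Demand slope = (130.344 − 187.1)/(2702 − 675) = −0.028, so P = 206 − 0.028Q.
Supply slope = (212.6 − 111.25)/(2702 − 675) = 0.05, so P = 77.5 + 0.05Q.
Competitive equilibrium: 206 − 0.028Q = 77.5 + 0.05Q → Q* = 1647.4359, P* = 159.8718.
With the tax, the buyer price exceeds the seller price by 68.6: (206 − 0.028Q) − (77.5 + 0.05Q) = 68.6 → Q' = 767.9487.
ΔQ = 1647.4359 − 767.9487 = 879.4872; the wedge equals the tax, 68.6.
Welfare loss = ½ × 879.4872 × 68.6 = $30166.41 thousand.

$30166.41 thousand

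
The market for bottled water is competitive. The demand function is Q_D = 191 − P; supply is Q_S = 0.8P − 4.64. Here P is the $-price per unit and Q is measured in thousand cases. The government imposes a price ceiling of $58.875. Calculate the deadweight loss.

$1786.62 thousand

In inverse form: demand P = 191 − Q, supply P = 5.8 + 1.25Q.
Competitive equilibrium: 191 − Q = 5.8 + 1.25Q → Q* = 82.3111, P* = 108.6889.
At the ceiling P = 58.875, quantity supplied = (58.875 − 5.8)/1.25 = 42.46.
Willingness to pay at Q' = 42.46: 191 − 1·42.46 = 148.54.
ΔQ = 82.3111 − 42.46 = 39.8511; wedge = 148.54 − 58.875 = 89.665.
Deadweight loss = ½ × 39.8511 × 89.665 = $1786.62 thousand.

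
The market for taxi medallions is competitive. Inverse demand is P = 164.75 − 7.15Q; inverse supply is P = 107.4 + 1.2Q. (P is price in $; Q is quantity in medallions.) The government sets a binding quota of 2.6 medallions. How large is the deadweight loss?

Competitive equilibrium: 164.75 − 7.15Q = 107.4 + 1.2Q → Q* = 6.8683, P* = 115.6419.
At Q = 2.6: demand price = 164.75 − 7.15·2.6 = 146.16; supply price = 107.4 + 1.2·2.6 = 110.52.
ΔQ = 6.8683 − 2.6 = 4.2683; wedge = 146.16 − 110.52 = 35.64.
Deadweight loss = ½ × 4.2683 × 35.64 = $76.06.

$76.06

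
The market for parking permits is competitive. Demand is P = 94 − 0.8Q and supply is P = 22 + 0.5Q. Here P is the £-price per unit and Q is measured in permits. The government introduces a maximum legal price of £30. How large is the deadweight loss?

£1008.25

Competitive equilibrium: 94 − 0.8Q = 22 + 0.5Q → Q* = 55.3846, P* = 49.6923.
At the ceiling P = 30, quantity supplied = (30 − 22)/0.5 = 16.
Willingness to pay at Q' = 16: 94 − 0.8·16 = 81.2.
ΔQ = 55.3846 − 16 = 39.3846; wedge = 81.2 − 30 = 51.2.
The triangle = ½ × 39.3846 × 51.2 = £1008.25.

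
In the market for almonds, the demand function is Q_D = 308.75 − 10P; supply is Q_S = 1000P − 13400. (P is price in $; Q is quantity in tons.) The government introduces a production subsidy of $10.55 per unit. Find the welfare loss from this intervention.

In inverse form: demand P = 30.875 − 0.1Q, supply P = 13.4 + 0.001Q.
Competitive equilibrium: 30.875 − 0.1Q = 13.4 + 0.001Q → Q* = 173.0198, P* = 13.573.
The subsidy lowers effective supply by 10.55: P = 2.85 + 0.001Q.
New quantity: 30.875 − 0.1Q = 2.85 + 0.001Q → Q' = 277.4752.
Overproduction ΔQ = 277.4752 − 173.0198 = 104.4554; wedge = subsidy = 10.55.
Deadweight loss = ½ × 104.4554 × 10.55 = $551.

$551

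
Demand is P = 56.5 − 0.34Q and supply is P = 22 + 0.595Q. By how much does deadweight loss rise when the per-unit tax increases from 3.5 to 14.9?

Competitive equilibrium: 56.5 − 0.34Q = 22 + 0.595Q → Q* = 36.8984, P* = 43.9545.
For a per-unit tax t: ΔQ = t/0.935, so DWL = ½·t·(t/0.935) = t²/1.87.
At t = 3.5: DWL = 6.551. At t = 14.9: DWL = 118.722.
Increase = 118.722 − 6.551 = 112.17.

112.17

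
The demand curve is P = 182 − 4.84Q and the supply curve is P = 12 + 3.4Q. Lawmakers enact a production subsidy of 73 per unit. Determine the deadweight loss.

323.36

Competitive equilibrium: 182 − 4.84Q = 12 + 3.4Q → Q* = 20.6311, P* = 82.1456.
The subsidy lowers effective supply by 73: P = 3.4Q − 61.
New quantity: 182 − 4.84Q = 3.4Q − 61 → Q' = 29.4903.
Overproduction ΔQ = 29.4903 − 20.6311 = 8.8592; wedge = subsidy = 73.
DWL = ½ × 8.8592 × 73 = 323.36.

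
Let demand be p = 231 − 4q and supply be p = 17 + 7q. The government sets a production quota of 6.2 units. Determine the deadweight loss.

Competitive equilibrium: 231 − 4q = 17 + 7q → q* = 19.45455, p* = 153.18182.
At q = 6.2: demand price = 231 − 4·6.2 = 206.2; supply price = 17 + 7·6.2 = 60.4.
Δq = 19.45455 − 6.2 = 13.25455; wedge = 206.2 − 60.4 = 145.8.
The triangle = ½ × 13.25455 × 145.8 = 966.26.

966.26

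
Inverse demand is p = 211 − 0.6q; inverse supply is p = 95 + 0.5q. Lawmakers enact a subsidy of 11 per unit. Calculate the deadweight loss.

55

Competitive equilibrium: 211 − 0.6q = 95 + 0.5q → q* = 105.4545, p* = 147.7273.
The subsidy lowers effective supply by 11: p = 84 + 0.5q.
New quantity: 211 − 0.6q = 84 + 0.5q → q' = 115.4545.
Overproduction Δq = 115.4545 − 105.4545 = 10; wedge = subsidy = 11.
The triangle = ½ × 10 × 11 = 55.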